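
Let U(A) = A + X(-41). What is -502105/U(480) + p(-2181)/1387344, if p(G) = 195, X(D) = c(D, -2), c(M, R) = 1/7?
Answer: -1625381952815/1554287728 ≈ -1045.7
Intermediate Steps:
c(M, R) = 1/7
X(D) = 1/7
U(A) = 1/7 + A (U(A) = A + 1/7 = 1/7 + A)
-502105/U(480) + p(-2181)/1387344 = -502105/(1/7 + 480) + 195/1387344 = -502105/3361/7 + 195*(1/1387344) = -502105*7/3361 + 65/462448 = -3514735/3361 + 65/462448 = -1625381952815/1554287728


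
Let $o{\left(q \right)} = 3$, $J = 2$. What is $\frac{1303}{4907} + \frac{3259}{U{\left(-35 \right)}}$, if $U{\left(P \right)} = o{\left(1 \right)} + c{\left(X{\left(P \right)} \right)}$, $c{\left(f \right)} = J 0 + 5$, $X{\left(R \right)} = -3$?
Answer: $\frac{16002337}{39256} \approx 407.64$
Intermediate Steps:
$c{\left(f \right)} = 5$ ($c{\left(f \right)} = 2 \cdot 0 + 5 = 0 + 5 = 5$)
$U{\left(P \right)} = 8$ ($U{\left(P \right)} = 3 + 5 = 8$)
$\frac{1303}{4907} + \frac{3259}{U{\left(-35 \right)}} = \frac{1303}{4907} + \frac{3259}{8} = \frac{16002337}{39256}$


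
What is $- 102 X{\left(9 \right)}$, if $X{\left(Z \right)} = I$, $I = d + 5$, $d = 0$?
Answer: $-510$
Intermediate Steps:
$I = 5$ ($I = 0 + 5 = 5$)
$X{\left(Z \right)} = 5$
$- 102 X{\left(9 \right)} = \left(-102\right) 5 = -510$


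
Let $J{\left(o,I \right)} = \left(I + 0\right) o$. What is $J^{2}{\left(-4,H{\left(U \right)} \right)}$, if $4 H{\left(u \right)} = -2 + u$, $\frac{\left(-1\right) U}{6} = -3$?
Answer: $256$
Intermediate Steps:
$U = 18$ ($U = \left(-6\right) \left(-3\right) = 18$)
$H{\left(u \right)} = - \frac{1}{2} + \frac{u}{4}$ ($H{\left(u \right)} = \frac{-2 + u}{4} = - \frac{1}{2} + \frac{u}{4}$)
$J{\left(o,I \right)} = I o$
$J^{2}{\left(-4,H{\left(U \right)} \right)} = \left(\left(- \frac{1}{2} + \frac{1}{4} \cdot 18\right) \left(-4\right)\right)^{2} = \left(\left(- \frac{1}{2} + \frac{9}{2}\right) \left(-4\right)\right)^{2} = \left(4 \left(-4\right)\right)^{2} = \left(-16\right)^{2} = 256$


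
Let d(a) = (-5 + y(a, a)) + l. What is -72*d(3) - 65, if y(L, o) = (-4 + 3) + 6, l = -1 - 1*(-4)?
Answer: -281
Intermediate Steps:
l = 3 (l = -1 + 4 = 3)
y(L, o) = 5 (y(L, o) = -1 + 6 = 5)
d(a) = 3 (d(a) = (-5 + 5) + 3 = 0 + 3 = 3)
-72*d(3) - 65 = -72*3 - 65 = -216 - 65 = -281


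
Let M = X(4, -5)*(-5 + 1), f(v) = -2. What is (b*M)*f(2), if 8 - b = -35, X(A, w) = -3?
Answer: -1032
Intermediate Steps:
b = 43 (b = 8 - 1*(-35) = 8 + 35 = 43)
M = 12 (M = -3*(-5 + 1) = -3*(-4) = 12)
(b*M)*f(2) = (43*12)*(-2) = 516*(-2) = -1032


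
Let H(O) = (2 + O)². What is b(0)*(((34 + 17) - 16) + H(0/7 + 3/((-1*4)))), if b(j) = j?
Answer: 0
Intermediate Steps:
b(0)*(((34 + 17) - 16) + H(0/7 + 3/((-1*4)))) = 0*(((34 + 17) - 16) + (2 + (0/7 + 3/((-1*4))))²) = 0*((51 - 16) + (2 + (0*(⅐) + 3/(-4)))²) = 0*(35 + (2 + (0 + 3*(-¼)))²) = 0*(35 + (2 + (0 - ¾))²) = 0*(35 + (2 - ¾)²) = 0*(35 + (5/4)²) = 0*(35 + 25/16) = 0*(585/16) = 0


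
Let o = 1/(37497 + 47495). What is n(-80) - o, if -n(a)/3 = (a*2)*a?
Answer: -3263692801/84992 ≈ -38400.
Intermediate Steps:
o = 1/84992 ≈ 1.1766e-5
n(a) = -6*a² (n(a) = -3*a*2*a = -3*2*a*a = -6*a²)
n(-80) - o = -6*(-80)² - 1*1/84992 = -6*6400 - 1/84992 = -38400 - 1/84992 = -3263692801/84992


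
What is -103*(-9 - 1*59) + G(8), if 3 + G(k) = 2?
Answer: 7003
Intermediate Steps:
G(k) = -1 (G(k) = -3 + 2 = -1)
-103*(-9 - 1*59) + G(8) = -103*(-9 - 1*59) - 1 = -103*(-9 - 59) - 1 = -103*(-68) - 1 = 7004 - 1 = 7003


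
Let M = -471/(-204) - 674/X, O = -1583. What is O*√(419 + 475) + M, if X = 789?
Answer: 78041/53652 - 1583*√894 ≈ -47330.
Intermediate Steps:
M = 78041/53652 (M = -471/(-204) - 674/789 = -471*(-1/204) - 674*1/789 = 157/68 - 674/789 = 78041/53652 ≈ 1.4546)
O*√(419 + 475) + M = -1583*√(419 + 475) + 78041/53652 = -1583*√894 + 78041/53652 = 78041/53652 - 1583*√894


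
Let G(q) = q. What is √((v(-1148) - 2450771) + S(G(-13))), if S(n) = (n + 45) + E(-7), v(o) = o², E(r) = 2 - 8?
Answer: I*√1132841 ≈ 1064.3*I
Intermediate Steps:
E(r) = -6
S(n) = 39 + n (S(n) = (n + 45) - 6 = (45 + n) - 6 = 39 + n)
√((v(-1148) - 2450771) + S(G(-13))) = √(((-1148)² - 2450771) + (39 - 13)) = √((1317904 - 2450771) + 26) = √(-1132867 + 26) = √(-1132841) = I*√1132841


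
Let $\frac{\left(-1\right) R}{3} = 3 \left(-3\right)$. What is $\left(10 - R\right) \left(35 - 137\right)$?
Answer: $1734$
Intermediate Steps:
$R = 27$ ($R = - 3 \cdot 3 \left(-3\right) = \left(-3\right) \left(-9\right) = 27$)
$\left(10 - R\right) \left(35 - 137\right) = \left(10 - 27\right) \left(35 - 137\right) = \left(10 - 27\right) \left(-102\right) = \left(-17\right) \left(-102\right) = 1734$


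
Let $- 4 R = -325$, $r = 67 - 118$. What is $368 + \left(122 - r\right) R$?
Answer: $\frac{57697}{4} \approx 14424.0$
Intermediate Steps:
$r = -51$
$R = \frac{325}{4}$ ($R = \left(- \frac{1}{4}\right) \left(-325\right) = \frac{325}{4} \approx 81.25$)
$368 + \left(122 - r\right) R = 368 + \left(122 - -51\right) \frac{325}{4} = 368 + \left(122 + 51\right) \frac{325}{4} = 368 + 173 \cdot \frac{325}{4} = 368 + \frac{56225}{4} = \frac{57697}{4}$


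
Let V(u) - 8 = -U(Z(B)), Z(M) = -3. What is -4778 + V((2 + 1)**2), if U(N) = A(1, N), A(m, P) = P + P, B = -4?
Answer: -4764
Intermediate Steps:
A(m, P) = 2*P
U(N) = 2*N
V(u) = 14 (V(u) = 8 - 2*(-3) = 8 - 1*(-6) = 8 + 6 = 14)
-4778 + V((2 + 1)**2) = -4778 + 14 = -4764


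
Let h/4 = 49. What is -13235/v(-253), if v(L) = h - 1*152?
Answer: -13235/44 ≈ -300.80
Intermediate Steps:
h = 196 (h = 4*49 = 196)
v(L) = 44 (v(L) = 196 - 1*152 = 196 - 152 = 44)
-13235/v(-253) = -13235/44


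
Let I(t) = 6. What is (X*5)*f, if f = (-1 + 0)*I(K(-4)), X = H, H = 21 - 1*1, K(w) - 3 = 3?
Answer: -600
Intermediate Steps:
K(w) = 6 (K(w) = 3 + 3 = 6)
H = 20 (H = 21 - 1 = 20)
X = 20
f = -6 (f = (-1 + 0)*6 = -1*6 = -6)
(X*5)*f = (20*5)*(-6) = 100*(-6) = -600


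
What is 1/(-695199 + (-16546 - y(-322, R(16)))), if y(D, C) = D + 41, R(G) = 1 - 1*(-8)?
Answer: -1/711464 ≈ -1.4056e-6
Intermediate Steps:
R(G) = 9 (R(G) = 1 + 8 = 9)
y(D, C) = 41 + D
1/(-695199 + (-16546 - y(-322, R(16)))) = 1/(-695199 + (-16546 - (41 - 322))) = 1/(-695199 + (-16546 - 1*(-281))) = 1/(-695199 + (-16546 + 281)) = 1/(-695199 - 16265) = 1/(-711464) = -1/711464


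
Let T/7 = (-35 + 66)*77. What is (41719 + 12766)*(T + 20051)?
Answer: 2002868600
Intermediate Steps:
T = 16709 (T = 7*((-35 + 66)*77) = 7*(31*77) = 7*2387 = 16709)
(41719 + 12766)*(T + 20051) = (41719 + 12766)*(16709 + 20051) = 54485*36760 = 2002868600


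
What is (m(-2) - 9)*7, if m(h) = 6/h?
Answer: -84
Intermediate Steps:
(m(-2) - 9)*7 = (6/(-2) - 9)*7 = (6*(-1/2) - 9)*7 = (-3 - 9)*7 = -12*7 = -84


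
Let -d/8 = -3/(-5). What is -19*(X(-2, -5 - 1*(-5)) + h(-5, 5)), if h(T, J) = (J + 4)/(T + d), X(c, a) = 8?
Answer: -6593/49 ≈ -134.55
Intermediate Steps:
d = -24/5 (d = -(-24)/(-5) = -(-24)*(-1)/5 = -8*3/5 = -24/5 ≈ -4.8000)
h(T, J) = (4 + J)/(-24/5 + T) (h(T, J) = (J + 4)/(T - 24/5) = (4 + J)/(-24/5 + T))
-19*(X(-2, -5 - 1*(-5)) + h(-5, 5)) = -19*(8 + 5*(4 + 5)/(-24 + 5*(-5))) = -19*(8 + 5*9/(-24 - 25)) = -19*(8 + 5*9/(-49)) = -19*(8 + 5*(-1/49)*9) = -19*(8 - 45/49) = -19*347/49 = -6593/49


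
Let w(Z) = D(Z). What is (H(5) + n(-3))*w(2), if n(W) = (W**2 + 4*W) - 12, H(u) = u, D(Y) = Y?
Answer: -20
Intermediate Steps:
w(Z) = Z
n(W) = -12 + W**2 + 4*W
(H(5) + n(-3))*w(2) = (5 + (-12 + (-3)**2 + 4*(-3)))*2 = (5 + (-12 + 9 - 12))*2 = (5 - 15)*2 = -10*2 = -20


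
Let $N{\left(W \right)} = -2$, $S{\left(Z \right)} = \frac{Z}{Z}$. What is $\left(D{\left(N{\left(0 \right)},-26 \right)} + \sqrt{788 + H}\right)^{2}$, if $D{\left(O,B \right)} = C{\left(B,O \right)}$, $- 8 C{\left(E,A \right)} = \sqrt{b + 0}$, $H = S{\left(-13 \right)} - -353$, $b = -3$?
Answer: $\frac{73085}{64} - \frac{i \sqrt{3426}}{4} \approx 1142.0 - 14.633 i$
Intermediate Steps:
$S{\left(Z \right)} = 1$
$H = 354$ ($H = 1 - -353 = 1 + 353 = 354$)
$C{\left(E,A \right)} = - \frac{i \sqrt{3}}{8}$ ($C{\left(E,A \right)} = - \frac{\sqrt{-3 + 0}}{8} = - \frac{\sqrt{-3}}{8} = - \frac{i \sqrt{3}}{8}$)
$D{\left(O,B \right)} = - \frac{i \sqrt{3}}{8}$
$\left(D{\left(N{\left(0 \right)},-26 \right)} + \sqrt{788 + H}\right)^{2} = \left(- \frac{i \sqrt{3}}{8} + \sqrt{788 + 354}\right)^{2} = \left(- \frac{i \sqrt{3}}{8} + \sqrt{1142}\right)^{2} = \left(\sqrt{1142} - \frac{i \sqrt{3}}{8}\right)^{2}$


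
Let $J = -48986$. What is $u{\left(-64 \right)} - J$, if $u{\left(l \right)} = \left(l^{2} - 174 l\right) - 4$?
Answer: $64214$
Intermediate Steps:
$u{\left(l \right)} = -4 + l^{2} - 174 l$
$u{\left(-64 \right)} - J = \left(-4 + \left(-64\right)^{2} - -11136\right) - -48986 = \left(-4 + 4096 + 11136\right) + 48986 = 15228 + 48986 = 64214$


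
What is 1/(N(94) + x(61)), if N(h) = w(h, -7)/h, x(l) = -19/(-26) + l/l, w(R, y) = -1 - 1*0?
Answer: 611/1051 ≈ 0.58135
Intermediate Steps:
w(R, y) = -1 (w(R, y) = -1 + 0 = -1)
x(l) = 45/26 (x(l) = -19*(-1/26) + 1 = 19/26 + 1 = 45/26)
N(h) = -1/h
1/(N(94) + x(61)) = 1/(-1/94 + 45/26) = 1/(1051/611) = 611/1051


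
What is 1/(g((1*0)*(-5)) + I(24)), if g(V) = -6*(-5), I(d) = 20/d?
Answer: 6/185 ≈ 0.032432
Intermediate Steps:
g(V) = 30
1/(g((1*0)*(-5)) + I(24)) = 1/(30 + 20/24) = 1/(30 + 20*(1/24)) = 1/(30 + 5/6) = 1/(185/6) = 6/185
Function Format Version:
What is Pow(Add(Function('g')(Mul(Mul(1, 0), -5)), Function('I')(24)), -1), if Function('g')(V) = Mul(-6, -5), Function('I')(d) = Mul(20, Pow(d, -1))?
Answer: Rational(6, 185) ≈ 0.032432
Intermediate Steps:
Function('g')(V) = 30
Pow(Add(Function('g')(Mul(Mul(1, 0), -5)), Function('I')(24)), -1) = Pow(Add(30, Mul(20, Pow(24, -1))), -1) = Pow(Add(30, Mul(20, Rational(1, 24))), -1) = Pow(Add(30, Rational(5, 6)), -1) = Pow(Rational(185, 6), -1) = Rational(6, 185)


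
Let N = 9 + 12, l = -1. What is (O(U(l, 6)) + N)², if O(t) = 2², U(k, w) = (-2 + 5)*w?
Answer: 625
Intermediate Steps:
U(k, w) = 3*w
O(t) = 4
N = 21
(O(U(l, 6)) + N)² = (4 + 21)² = 25² = 625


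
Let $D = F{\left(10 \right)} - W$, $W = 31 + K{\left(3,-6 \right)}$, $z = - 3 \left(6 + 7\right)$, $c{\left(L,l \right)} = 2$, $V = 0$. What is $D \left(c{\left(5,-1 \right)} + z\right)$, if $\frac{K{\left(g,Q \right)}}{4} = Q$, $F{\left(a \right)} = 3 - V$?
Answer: $148$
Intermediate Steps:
$F{\left(a \right)} = 3$ ($F{\left(a \right)} = 3 - 0 = 3 + 0 = 3$)
$K{\left(g,Q \right)} = 4 Q$
$z = -39$ ($z = \left(-3\right) 13 = -39$)
$W = 7$ ($W = 31 + 4 \left(-6\right) = 31 - 24 = 7$)
$D = -4$ ($D = 3 - 7 = -4$)
$D \left(c{\left(5,-1 \right)} + z\right) = - 4 \left(2 - 39\right) = \left(-4\right) \left(-37\right) = 148$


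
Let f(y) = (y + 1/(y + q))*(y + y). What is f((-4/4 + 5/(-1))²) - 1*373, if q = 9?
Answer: 11103/5 ≈ 2220.6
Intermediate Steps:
f(y) = 2*y*(y + 1/(9 + y)) (f(y) = (y + 1/(y + 9))*(y + y) = (y + 1/(9 + y))*(2*y) = 2*y*(y + 1/(9 + y)))
f((-4/4 + 5/(-1))²) - 1*373 = 2*(-4/4 + 5/(-1))²*(1 + ((-4/4 + 5/(-1))²)² + 9*(-4/4 + 5/(-1))²)/(9 + (-4/4 + 5/(-1))²) - 1*373 = 2*(-4*¼ + 5*(-1))²*(1 + ((-4*¼ + 5*(-1))²)² + 9*(-4*¼ + 5*(-1))²)/(9 + (-4*¼ + 5*(-1))²) - 373 = 2*(-1 - 5)²*(1 + ((-1 - 5)²)² + 9*(-1 - 5)²)/(9 + (-1 - 5)²) - 373 = 2*(-6)²*(1 + ((-6)²)² + 9*(-6)²)/(9 + (-6)²) - 373 = 2*36*(1 + 36² + 9*36)/(9 + 36) - 373 = 2*36*(1 + 1296 + 324)/45 - 373 = 2*36*(1/45)*1621 - 373 = 12968/5 - 373 = 11103/5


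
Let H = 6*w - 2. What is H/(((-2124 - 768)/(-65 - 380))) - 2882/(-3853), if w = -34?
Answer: -172434883/5571438 ≈ -30.950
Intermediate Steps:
H = -206 (H = 6*(-34) - 2 = -204 - 2 = -206)
H/(((-2124 - 768)/(-65 - 380))) - 2882/(-3853) = -206*(-65 - 380)/(-2124 - 768) - 2882/(-3853) = -206/((-2892/(-445))) - 2882*(-1/3853) = -206/((-2892*(-1/445))) + 2882/3853 = -206/2892/445 + 2882/3853 = -206*445/2892 + 2882/3853 = -45835/1446 + 2882/3853 = -172434883/5571438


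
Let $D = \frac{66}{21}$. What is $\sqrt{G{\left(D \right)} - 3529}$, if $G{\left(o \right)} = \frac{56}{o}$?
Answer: $\frac{i \sqrt{424853}}{11} \approx 59.255 i$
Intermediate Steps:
$D = \frac{22}{7}$ ($D = 66 \cdot \frac{1}{21} = \frac{22}{7} \approx 3.1429$)
$\sqrt{G{\left(D \right)} - 3529} = \sqrt{\frac{56}{\frac{22}{7}} - 3529} = \sqrt{56 \cdot \frac{7}{22} - 3529} = \sqrt{\frac{196}{11} - 3529} = \sqrt{- \frac{38623}{11}} = \frac{i \sqrt{424853}}{11}$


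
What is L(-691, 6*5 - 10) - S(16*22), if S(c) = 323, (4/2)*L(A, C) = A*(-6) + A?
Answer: 2809/2 ≈ 1404.5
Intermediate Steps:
L(A, C) = -5*A/2 (L(A, C) = (A*(-6) + A)/2 = (-6*A + A)/2 = (-5*A)/2 = -5*A/2)
L(-691, 6*5 - 10) - S(16*22) = -5/2*(-691) - 1*323 = 3455/2 - 323 = 2809/2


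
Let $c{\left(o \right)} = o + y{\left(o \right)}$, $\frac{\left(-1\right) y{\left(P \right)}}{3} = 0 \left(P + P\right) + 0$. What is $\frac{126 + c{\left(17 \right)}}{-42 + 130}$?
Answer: $\frac{13}{8} \approx 1.625$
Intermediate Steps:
$y{\left(P \right)} = 0$ ($y{\left(P \right)} = - 3 \left(0 \left(P + P\right) + 0\right) = - 3 \left(0 \cdot 2 P + 0\right) = - 3 \left(0 + 0\right) = \left(-3\right) 0 = 0$)
$c{\left(o \right)} = o$ ($c{\left(o \right)} = o + 0 = o$)
$\frac{126 + c{\left(17 \right)}}{-42 + 130} = \frac{126 + 17}{-42 + 130} = \frac{143}{88} = 143 \cdot \frac{1}{88} = \frac{13}{8}$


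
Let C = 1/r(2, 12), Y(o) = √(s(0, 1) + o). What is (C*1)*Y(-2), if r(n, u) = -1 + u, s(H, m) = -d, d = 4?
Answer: I*√6/11 ≈ 0.22268*I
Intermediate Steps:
s(H, m) = -4 (s(H, m) = -1*4 = -4)
Y(o) = √(-4 + o)
C = 1/11 (C = 1/(-1 + 12) = 1/11 ≈ 0.090909)
(C*1)*Y(-2) = ((1/11)*1)*√(-4 - 2) = √(-6)/11 = (I*√6)/11 = I*√6/11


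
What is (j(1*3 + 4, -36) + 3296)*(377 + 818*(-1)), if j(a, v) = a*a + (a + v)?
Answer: -1462356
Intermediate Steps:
j(a, v) = a + v + a² (j(a, v) = a² + (a + v) = a + v + a²)
(j(1*3 + 4, -36) + 3296)*(377 + 818*(-1)) = (((1*3 + 4) - 36 + (1*3 + 4)²) + 3296)*(377 + 818*(-1)) = (((3 + 4) - 36 + (3 + 4)²) + 3296)*(377 - 818) = ((7 - 36 + 7²) + 3296)*(-441) = ((7 - 36 + 49) + 3296)*(-441) = (20 + 3296)*(-441) = 3316*(-441) = -1462356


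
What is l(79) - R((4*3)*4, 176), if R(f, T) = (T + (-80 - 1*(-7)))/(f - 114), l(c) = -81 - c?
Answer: -10457/66 ≈ -158.44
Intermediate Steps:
R(f, T) = (-73 + T)/(-114 + f) (R(f, T) = (T + (-80 + 7))/(-114 + f) = (T - 73)/(-114 + f) = (-73 + T)/(-114 + f))
l(79) - R((4*3)*4, 176) = (-81 - 1*79) - (-73 + 176)/(-114 + (4*3)*4) = (-81 - 79) - 103/(-114 + 12*4) = -160 - 103/(-114 + 48) = -160 - 103/(-66) = -160 - (-1)*103/66 = -160 - 1*(-103/66) = -160 + 103/66 = -10457/66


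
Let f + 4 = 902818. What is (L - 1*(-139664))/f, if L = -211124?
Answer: -11910/150469 ≈ -0.079152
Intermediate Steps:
f = 902814 (f = -4 + 902818 = 902814)
(L - 1*(-139664))/f = (-211124 - 1*(-139664))/902814 = (-211124 + 139664)*(1/902814) = -71460*1/902814 = -11910/150469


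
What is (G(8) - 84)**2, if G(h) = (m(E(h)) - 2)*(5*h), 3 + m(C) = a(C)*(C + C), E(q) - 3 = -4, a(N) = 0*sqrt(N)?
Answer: 80656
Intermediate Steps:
a(N) = 0
E(q) = -1 (E(q) = 3 - 4 = -1)
m(C) = -3 (m(C) = -3 + 0*(C + C) = -3 + 0*(2*C) = -3 + 0 = -3)
G(h) = -25*h (G(h) = (-3 - 2)*(5*h) = -25*h)
(G(8) - 84)**2 = (-25*8 - 84)**2 = (-200 - 84)**2 = (-284)**2 = 80656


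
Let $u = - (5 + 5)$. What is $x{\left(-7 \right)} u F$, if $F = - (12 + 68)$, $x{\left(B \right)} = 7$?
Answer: $5600$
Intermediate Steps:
$u = -10$ ($u = \left(-1\right) 10 = -10$)
$F = -80$ ($F = \left(-1\right) 80 = -80$)
$x{\left(-7 \right)} u F = 7 \left(-10\right) \left(-80\right) = \left(-70\right) \left(-80\right) = 5600$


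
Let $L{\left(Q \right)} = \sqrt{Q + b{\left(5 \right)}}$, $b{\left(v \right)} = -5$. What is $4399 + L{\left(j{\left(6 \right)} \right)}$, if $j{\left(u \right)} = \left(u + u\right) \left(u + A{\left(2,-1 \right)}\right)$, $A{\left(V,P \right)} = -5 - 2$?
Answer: $4399 + i \sqrt{17} \approx 4399.0 + 4.1231 i$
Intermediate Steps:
$A{\left(V,P \right)} = -7$
$j{\left(u \right)} = 2 u \left(-7 + u\right)$ ($j{\left(u \right)} = \left(u + u\right) \left(u - 7\right) = 2 u \left(-7 + u\right)$)
$L{\left(Q \right)} = \sqrt{-5 + Q}$ ($L{\left(Q \right)} = \sqrt{Q - 5} = \sqrt{-5 + Q}$)
$4399 + L{\left(j{\left(6 \right)} \right)} = 4399 + \sqrt{-5 + 2 \cdot 6 \left(-7 + 6\right)} = 4399 + \sqrt{-5 + 2 \cdot 6 \left(-1\right)} = 4399 + \sqrt{-5 - 12} = 4399 + \sqrt{-17} = 4399 + i \sqrt{17}$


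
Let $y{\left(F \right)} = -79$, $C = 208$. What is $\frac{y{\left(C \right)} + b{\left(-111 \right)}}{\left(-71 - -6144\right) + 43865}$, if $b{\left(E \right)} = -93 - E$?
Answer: $- \frac{61}{49938} \approx -0.0012215$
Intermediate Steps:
$\frac{y{\left(C \right)} + b{\left(-111 \right)}}{\left(-71 - -6144\right) + 43865} = \frac{-79 - -18}{\left(-71 - -6144\right) + 43865} = \frac{-79 + \left(-93 + 111\right)}{\left(-71 + 6144\right) + 43865} = \frac{-79 + 18}{6073 + 43865} = - \frac{61}{49938}$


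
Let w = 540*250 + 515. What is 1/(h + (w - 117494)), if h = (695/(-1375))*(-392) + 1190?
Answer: 275/5337513 ≈ 5.1522e-5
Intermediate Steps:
h = 381738/275 (h = (695*(-1/1375))*(-392) + 1190 = -139/275*(-392) + 1190 = 54488/275 + 1190 = 381738/275 ≈ 1388.1)
w = 135515 (w = 135000 + 515 = 135515)
1/(h + (w - 117494)) = 1/(381738/275 + (135515 - 117494)) = 1/(381738/275 + 18021) = 1/(5337513/275) = 275/5337513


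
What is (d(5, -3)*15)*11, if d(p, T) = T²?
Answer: 1485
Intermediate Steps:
(d(5, -3)*15)*11 = ((-3)²*15)*11 = (9*15)*11 = 135*11 = 1485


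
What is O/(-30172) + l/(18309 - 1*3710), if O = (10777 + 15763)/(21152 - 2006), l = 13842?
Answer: 1998940939711/2108362440522 ≈ 0.94810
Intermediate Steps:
O = 13270/9573 (O = 26540/19146 = 26540*(1/19146) = 13270/9573 ≈ 1.3862)
O/(-30172) + l/(18309 - 1*3710) = (13270/9573)/(-30172) + 13842/(18309 - 1*3710) = (13270/9573)*(-1/30172) + 13842/(18309 - 3710) = -6635/144418278 + 13842/14599 = 1998940939711/2108362440522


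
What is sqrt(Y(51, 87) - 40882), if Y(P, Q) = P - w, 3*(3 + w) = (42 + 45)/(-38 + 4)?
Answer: I*sqrt(47196182)/34 ≈ 202.06*I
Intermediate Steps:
w = -131/34 (w = -3 + ((42 + 45)/(-38 + 4))/3 = -3 + (87/(-34))/3 = -3 + (87*(-1/34))/3 = -3 + (1/3)*(-87/34) = -3 - 29/34 = -131/34 ≈ -3.8529)
Y(P, Q) = 131/34 + P (Y(P, Q) = P - 1*(-131/34) = P + 131/34 = 131/34 + P)
sqrt(Y(51, 87) - 40882) = sqrt((131/34 + 51) - 40882) = sqrt(1865/34 - 40882) = sqrt(-1388123/34) = I*sqrt(47196182)/34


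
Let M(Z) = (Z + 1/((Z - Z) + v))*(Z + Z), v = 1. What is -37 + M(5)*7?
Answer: 383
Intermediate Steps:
M(Z) = 2*Z*(1 + Z) (M(Z) = (Z + 1/((Z - Z) + 1))*(Z + Z) = (Z + 1/(0 + 1))*(2*Z) = (Z + 1/1)*(2*Z) = (Z + 1)*(2*Z) = (1 + Z)*(2*Z) = 2*Z*(1 + Z))
-37 + M(5)*7 = -37 + (2*5*(1 + 5))*7 = -37 + (2*5*6)*7 = -37 + 60*7 = -37 + 420 = 383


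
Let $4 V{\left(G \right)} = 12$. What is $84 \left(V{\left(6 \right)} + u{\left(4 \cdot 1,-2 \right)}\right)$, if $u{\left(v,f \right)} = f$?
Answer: $84$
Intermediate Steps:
$V{\left(G \right)} = 3$ ($V{\left(G \right)} = \frac{1}{4} \cdot 12 = 3$)
$84 \left(V{\left(6 \right)} + u{\left(4 \cdot 1,-2 \right)}\right) = 84 \left(3 - 2\right) = 84 \cdot 1 = 84$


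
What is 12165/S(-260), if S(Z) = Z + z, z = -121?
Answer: -4055/127 ≈ -31.929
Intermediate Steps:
S(Z) = -121 + Z (S(Z) = Z - 121 = -121 + Z)
12165/S(-260) = 12165/(-121 - 260) = 12165/(-381) = 12165*(-1/381) = -4055/127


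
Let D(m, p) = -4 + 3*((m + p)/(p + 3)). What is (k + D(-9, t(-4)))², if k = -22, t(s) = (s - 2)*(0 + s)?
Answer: 5329/9 ≈ 592.11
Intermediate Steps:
t(s) = s*(-2 + s) (t(s) = (-2 + s)*s = s*(-2 + s))
D(m, p) = -4 + 3*(m + p)/(3 + p) (D(m, p) = -4 + 3*((m + p)/(3 + p)) = -4 + 3*(m + p)/(3 + p))
(k + D(-9, t(-4)))² = (-22 + (-12 - (-4)*(-2 - 4) + 3*(-9))/(3 - 4*(-2 - 4)))² = (-22 + (-12 - (-4)*(-6) - 27)/(3 - 4*(-6)))² = (-22 + (-12 - 1*24 - 27)/(3 + 24))² = (-22 + (-12 - 24 - 27)/27)² = (-22 + (1/27)*(-63))² = (-22 - 7/3)² = (-73/3)² = 5329/9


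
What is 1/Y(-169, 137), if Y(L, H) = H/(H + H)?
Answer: 2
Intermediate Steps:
Y(L, H) = ½ (Y(L, H) = H/((2*H)) = H*(1/(2*H)) = ½)
1/Y(-169, 137) = 1/(½) = 2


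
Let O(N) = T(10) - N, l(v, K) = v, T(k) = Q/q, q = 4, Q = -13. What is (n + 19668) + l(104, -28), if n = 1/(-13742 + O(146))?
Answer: 1098631176/55565 ≈ 19772.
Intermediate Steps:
T(k) = -13/4
O(N) = -13/4 - N
n = -4/55565 (n = 1/(-13742 + (-13/4 - 1*146)) = 1/(-13742 + (-13/4 - 146)) = 1/(-13742 - 597/4) = 1/(-55565/4) = -4/55565 ≈ -7.1988e-5)
(n + 19668) + l(104, -28) = (-4/55565 + 19668) + 104 = 1092852416/55565 + 104 = 1098631176/55565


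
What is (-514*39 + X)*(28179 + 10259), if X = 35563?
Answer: 596442446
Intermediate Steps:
(-514*39 + X)*(28179 + 10259) = (-514*39 + 35563)*(28179 + 10259) = (-20046 + 35563)*38438 = 15517*38438 = 596442446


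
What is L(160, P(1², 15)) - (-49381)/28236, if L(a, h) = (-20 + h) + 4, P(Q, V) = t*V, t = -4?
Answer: -2096555/28236 ≈ -74.251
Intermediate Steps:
P(Q, V) = -4*V
L(a, h) = -16 + h
L(160, P(1², 15)) - (-49381)/28236 = (-16 - 4*15) - (-49381)/28236 = (-16 - 60) - (-49381)/28236 = -76 - 1*(-49381/28236) = -76 + 49381/28236 = -2096555/28236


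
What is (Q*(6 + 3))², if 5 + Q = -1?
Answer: 2916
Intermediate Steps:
Q = -6 (Q = -5 - 1 = -6)
(Q*(6 + 3))² = (-6*(6 + 3))² = (-6*9)² = (-54)² = 2916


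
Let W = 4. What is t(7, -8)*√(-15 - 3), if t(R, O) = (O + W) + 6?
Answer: 6*I*√2 ≈ 8.4853*I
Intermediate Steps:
t(R, O) = 10 + O (t(R, O) = (O + 4) + 6 = (4 + O) + 6 = 10 + O)
t(7, -8)*√(-15 - 3) = (10 - 8)*√(-15 - 3) = 2*√(-18) = 2*(3*I*√2) = 6*I*√2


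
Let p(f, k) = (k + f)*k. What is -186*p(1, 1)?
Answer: -372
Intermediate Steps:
p(f, k) = k*(f + k) (p(f, k) = (f + k)*k = k*(f + k))
-186*p(1, 1) = -186*(1 + 1) = -186*2 = -372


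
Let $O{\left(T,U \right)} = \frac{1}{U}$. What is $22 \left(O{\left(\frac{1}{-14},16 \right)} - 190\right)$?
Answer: $- \frac{33429}{8} \approx -4178.6$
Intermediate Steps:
$22 \left(O{\left(\frac{1}{-14},16 \right)} - 190\right) = 22 \left(\frac{1}{16} - 190\right) = 22 \left(- \frac{3039}{16}\right) = - \frac{33429}{8}$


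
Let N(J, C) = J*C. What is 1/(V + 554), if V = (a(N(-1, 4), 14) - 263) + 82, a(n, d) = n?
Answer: 1/369 ≈ 0.0027100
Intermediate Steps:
N(J, C) = C*J
V = -185 (V = (4*(-1) - 263) + 82 = (-4 - 263) + 82 = -267 + 82 = -185)
1/(V + 554) = 1/(-185 + 554) = 1/369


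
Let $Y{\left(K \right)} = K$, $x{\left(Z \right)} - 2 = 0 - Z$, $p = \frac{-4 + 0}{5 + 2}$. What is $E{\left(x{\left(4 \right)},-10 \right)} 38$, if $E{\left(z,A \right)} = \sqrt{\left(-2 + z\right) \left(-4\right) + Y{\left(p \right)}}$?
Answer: $\frac{228 \sqrt{21}}{7} \approx 149.26$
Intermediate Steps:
$p = - \frac{4}{7} \approx -0.57143$
$x{\left(Z \right)} = 2 - Z$ ($x{\left(Z \right)} = 2 + \left(0 - Z\right) = 2 - Z$)
$E{\left(z,A \right)} = \sqrt{\frac{52}{7} - 4 z}$ ($E{\left(z,A \right)} = \sqrt{\left(-2 + z\right) \left(-4\right) - \frac{4}{7}} = \sqrt{\left(8 - 4 z\right) - \frac{4}{7}} = \sqrt{\frac{52}{7} - 4 z}$)
$E{\left(x{\left(4 \right)},-10 \right)} 38 = \frac{2 \sqrt{91 - 49 \left(2 - 4\right)}}{7} \cdot 38 = \frac{2 \sqrt{91 - -98}}{7} \cdot 38 = \frac{2 \sqrt{91 + 98}}{7} \cdot 38 = \frac{2 \sqrt{189}}{7} \cdot 38 = \frac{2 \cdot 3 \sqrt{21}}{7} \cdot 38 = \frac{6 \sqrt{21}}{7} \cdot 38 = \frac{228 \sqrt{21}}{7}$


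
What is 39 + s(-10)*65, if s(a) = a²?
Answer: 6539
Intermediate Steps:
39 + s(-10)*65 = 39 + (-10)²*65 = 39 + 100*65 = 39 + 6500 = 6539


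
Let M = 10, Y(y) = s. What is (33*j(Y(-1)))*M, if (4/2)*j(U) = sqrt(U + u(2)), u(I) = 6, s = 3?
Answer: 495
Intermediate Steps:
Y(y) = 3
j(U) = sqrt(6 + U)/2 (j(U) = sqrt(U + 6)/2 = sqrt(6 + U)/2)
(33*j(Y(-1)))*M = (33*(sqrt(6 + 3)/2))*10 = (33*(sqrt(9)/2))*10 = (33*((1/2)*3))*10 = (33*(3/2))*10 = (99/2)*10 = 495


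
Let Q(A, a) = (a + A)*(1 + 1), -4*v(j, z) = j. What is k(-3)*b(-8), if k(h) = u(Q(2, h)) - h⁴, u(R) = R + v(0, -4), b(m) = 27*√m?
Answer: -4482*I*√2 ≈ -6338.5*I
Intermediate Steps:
v(j, z) = -j/4
Q(A, a) = 2*A + 2*a (Q(A, a) = (A + a)*2 = 2*A + 2*a)
u(R) = R (u(R) = R - ¼*0 = R + 0 = R)
k(h) = 4 - h⁴ + 2*h (k(h) = (2*2 + 2*h) - h⁴ = (4 + 2*h) - h⁴ = 4 - h⁴ + 2*h)
k(-3)*b(-8) = (4 - 1*(-3)⁴ + 2*(-3))*(27*√(-8)) = (4 - 1*81 - 6)*(27*(2*I*√2)) = (4 - 81 - 6)*(54*I*√2) = -4482*I*√2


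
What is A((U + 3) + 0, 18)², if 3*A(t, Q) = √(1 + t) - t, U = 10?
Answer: (13 - √14)²/9 ≈ 9.5241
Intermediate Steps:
A(t, Q) = -t/3 + √(1 + t)/3 (A(t, Q) = (√(1 + t) - t)/3 = -t/3 + √(1 + t)/3)
A((U + 3) + 0, 18)² = (-((10 + 3) + 0)/3 + √(1 + ((10 + 3) + 0))/3)² = (-(13 + 0)/3 + √(1 + (13 + 0))/3)² = (-⅓*13 + √(1 + 13)/3)² = (-13/3 + √14/3)²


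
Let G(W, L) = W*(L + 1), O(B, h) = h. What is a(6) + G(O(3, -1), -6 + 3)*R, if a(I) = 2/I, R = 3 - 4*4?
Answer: -77/3 ≈ -25.667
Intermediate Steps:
R = -13 (R = 3 - 16 = -13)
G(W, L) = W*(1 + L)
a(6) + G(O(3, -1), -6 + 3)*R = 2/6 - (1 + (-6 + 3))*(-13) = 2*(⅙) - (1 - 3)*(-13) = ⅓ - 1*(-2)*(-13) = ⅓ + 2*(-13) = ⅓ - 26 = -77/3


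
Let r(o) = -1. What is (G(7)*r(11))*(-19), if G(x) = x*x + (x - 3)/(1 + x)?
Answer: 1881/2 ≈ 940.50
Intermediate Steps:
G(x) = x² + (-3 + x)/(1 + x)
(G(7)*r(11))*(-19) = (((-3 + 7 + 7² + 7³)/(1 + 7))*(-1))*(-19) = (((-3 + 7 + 49 + 343)/8)*(-1))*(-19) = (((⅛)*396)*(-1))*(-19) = ((99/2)*(-1))*(-19) = -99/2*(-19) = 1881/2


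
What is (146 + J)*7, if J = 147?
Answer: 2051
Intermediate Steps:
(146 + J)*7 = (146 + 147)*7 = 293*7 = 2051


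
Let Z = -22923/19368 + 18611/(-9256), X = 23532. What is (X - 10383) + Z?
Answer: 16365634249/1244932 ≈ 13146.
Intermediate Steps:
Z = -3976619/1244932 (Z = -22923*1/19368 + 18611*(-1/9256) = -2547/2152 - 18611/9256 = -3976619/1244932 ≈ -3.1942)
(X - 10383) + Z = (23532 - 10383) - 3976619/1244932 = 13149 - 3976619/1244932 = 16365634249/1244932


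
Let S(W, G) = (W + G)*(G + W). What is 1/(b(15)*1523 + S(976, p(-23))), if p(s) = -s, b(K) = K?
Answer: 1/1020846 ≈ 9.7958e-7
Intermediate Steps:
S(W, G) = (G + W)² (S(W, G) = (G + W)*(G + W) = (G + W)²)
1/(b(15)*1523 + S(976, p(-23))) = 1/(15*1523 + (-1*(-23) + 976)²) = 1/(22845 + (23 + 976)²) = 1/(22845 + 999²) = 1/(22845 + 998001) = 1/1020846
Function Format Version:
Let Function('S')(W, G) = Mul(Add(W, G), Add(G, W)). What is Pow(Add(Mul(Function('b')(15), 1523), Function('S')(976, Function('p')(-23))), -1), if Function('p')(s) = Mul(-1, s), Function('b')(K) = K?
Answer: Rational(1, 1020846) ≈ 9.7958e-7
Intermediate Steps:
Function('S')(W, G) = Pow(Add(G, W), 2) (Function('S')(W, G) = Mul(Add(G, W), Add(G, W)) = Pow(Add(G, W), 2))
Pow(Add(Mul(Function('b')(15), 1523), Function('S')(976, Function('p')(-23))), -1) = Pow(Add(Mul(15, 1523), Pow(Add(Mul(-1, -23), 976), 2)), -1) = Pow(Add(22845, Pow(Add(23, 976), 2)), -1) = Pow(Add(22845, Pow(999, 2)), -1) = Pow(Add(22845, 998001), -1) = Pow(1020846, -1) = Rational(1, 1020846)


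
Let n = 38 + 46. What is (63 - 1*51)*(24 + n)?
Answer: 1296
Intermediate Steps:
n = 84
(63 - 1*51)*(24 + n) = (63 - 1*51)*(24 + 84) = (63 - 51)*108 = 12*108 = 1296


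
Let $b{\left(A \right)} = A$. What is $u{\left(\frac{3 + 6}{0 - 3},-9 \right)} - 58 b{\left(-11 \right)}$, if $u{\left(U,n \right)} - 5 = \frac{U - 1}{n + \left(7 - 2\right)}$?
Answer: $644$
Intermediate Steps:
$u{\left(U,n \right)} = 5 + \frac{-1 + U}{5 + n}$ ($u{\left(U,n \right)} = 5 + \frac{U - 1}{n + \left(7 - 2\right)} = 5 + \frac{-1 + U}{n + 5} = 5 + \frac{-1 + U}{5 + n}$)
$u{\left(\frac{3 + 6}{0 - 3},-9 \right)} - 58 b{\left(-11 \right)} = \frac{24 + \frac{3 + 6}{0 - 3} + 5 \left(-9\right)}{5 - 9} - -638 = \frac{24 + \frac{9}{-3} - 45}{-4} + 638 = - \frac{24 + 9 \left(- \frac{1}{3}\right) - 45}{4} + 638 = - \frac{24 - 3 - 45}{4} + 638 = \left(- \frac{1}{4}\right) \left(-24\right) + 638 = 6 + 638 = 644$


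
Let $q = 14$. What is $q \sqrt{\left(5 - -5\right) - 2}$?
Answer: $28 \sqrt{2} \approx 39.598$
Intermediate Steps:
$q \sqrt{\left(5 - -5\right) - 2} = 14 \sqrt{\left(5 - -5\right) - 2} = 14 \sqrt{\left(5 + 5\right) - 2} = 14 \sqrt{10 - 2} = 14 \sqrt{8} = 14 \cdot 2 \sqrt{2} = 28 \sqrt{2}$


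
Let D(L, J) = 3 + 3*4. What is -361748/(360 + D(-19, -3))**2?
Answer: -361748/140625 ≈ -2.5724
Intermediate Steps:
D(L, J) = 15 (D(L, J) = 3 + 12 = 15)
-361748/(360 + D(-19, -3))**2 = -361748/(360 + 15)**2 = -361748/(375**2) = -361748/140625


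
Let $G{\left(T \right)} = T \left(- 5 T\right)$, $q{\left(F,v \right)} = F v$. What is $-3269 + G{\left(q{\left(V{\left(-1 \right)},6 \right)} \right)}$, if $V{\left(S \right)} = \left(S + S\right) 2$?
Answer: $-6149$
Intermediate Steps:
$V{\left(S \right)} = 4 S$ ($V{\left(S \right)} = 2 S 2 = 4 S$)
$G{\left(T \right)} = - 5 T^{2}$
$-3269 + G{\left(q{\left(V{\left(-1 \right)},6 \right)} \right)} = -3269 - 5 \left(4 \left(-1\right) 6\right)^{2} = -3269 - 5 \left(\left(-4\right) 6\right)^{2} = -3269 - 5 \left(-24\right)^{2} = -3269 - 2880 = -6149$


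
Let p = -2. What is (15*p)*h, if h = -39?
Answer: 1170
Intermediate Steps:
(15*p)*h = (15*(-2))*(-39) = -30*(-39) = 1170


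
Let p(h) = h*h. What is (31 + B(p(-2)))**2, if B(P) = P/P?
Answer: 1024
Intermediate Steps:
p(h) = h**2
B(P) = 1
(31 + B(p(-2)))**2 = (31 + 1)**2 = 32**2 = 1024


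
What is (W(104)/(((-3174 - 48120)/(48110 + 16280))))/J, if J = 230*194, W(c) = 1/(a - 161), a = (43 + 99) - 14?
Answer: 6439/7552836324 ≈ 8.5253e-7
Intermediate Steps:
a = 128 (a = 142 - 14 = 128)
W(c) = -1/33 (W(c) = 1/(128 - 161) = 1/(-33) = -1/33)
J = 44620
(W(104)/(((-3174 - 48120)/(48110 + 16280))))/J = -(48110 + 16280)/(-3174 - 48120)/33/44620 = -1/(33*((-51294/64390)))*(1/44620) = -1/(33*((-51294*1/64390)))*(1/44620) = -1/(33*(-25647/32195))*(1/44620) = -1/33*(-32195/25647)*(1/44620) = (32195/846351)*(1/44620) = 6439/7552836324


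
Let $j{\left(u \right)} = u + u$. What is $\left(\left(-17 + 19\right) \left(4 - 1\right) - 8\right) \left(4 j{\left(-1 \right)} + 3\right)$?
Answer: $10$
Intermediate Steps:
$j{\left(u \right)} = 2 u$
$\left(\left(-17 + 19\right) \left(4 - 1\right) - 8\right) \left(4 j{\left(-1 \right)} + 3\right) = \left(\left(-17 + 19\right) \left(4 - 1\right) - 8\right) \left(4 \cdot 2 \left(-1\right) + 3\right) = \left(2 \cdot 3 - 8\right) \left(4 \left(-2\right) + 3\right) = \left(6 - 8\right) \left(-8 + 3\right) = \left(-2\right) \left(-5\right) = 10$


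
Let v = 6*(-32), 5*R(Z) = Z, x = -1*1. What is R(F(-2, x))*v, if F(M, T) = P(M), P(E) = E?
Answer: 384/5 ≈ 76.800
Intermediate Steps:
x = -1
F(M, T) = M
R(Z) = Z/5
v = -192
R(F(-2, x))*v = ((⅕)*(-2))*(-192) = -⅖*(-192) = 384/5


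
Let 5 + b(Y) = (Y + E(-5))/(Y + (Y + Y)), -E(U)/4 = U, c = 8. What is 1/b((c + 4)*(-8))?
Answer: -72/341 ≈ -0.21114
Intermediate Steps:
E(U) = -4*U
b(Y) = -5 + (20 + Y)/(3*Y) (b(Y) = -5 + (Y - 4*(-5))/(Y + (Y + Y)) = -5 + (Y + 20)/(Y + 2*Y) = -5 + (20 + Y)/((3*Y)) = -5 + (20 + Y)*(1/(3*Y)) = -5 + (20 + Y)/(3*Y))
1/b((c + 4)*(-8)) = 1/(2*(10 - 7*(8 + 4)*(-8))/(3*(((8 + 4)*(-8))))) = 1/(2*(10 - 84*(-8))/(3*((12*(-8))))) = 1/((2/3)*(10 - 7*(-96))/(-96)) = 1/((2/3)*(-1/96)*(10 + 672)) = 1/((2/3)*(-1/96)*682) = 1/(-341/72) = -72/341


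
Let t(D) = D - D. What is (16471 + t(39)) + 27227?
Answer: 43698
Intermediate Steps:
t(D) = 0
(16471 + t(39)) + 27227 = (16471 + 0) + 27227 = 16471 + 27227 = 43698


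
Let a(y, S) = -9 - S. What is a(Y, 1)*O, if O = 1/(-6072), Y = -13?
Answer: 5/3036 ≈ 0.0016469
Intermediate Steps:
O = -1/6072 ≈ -0.00016469
a(Y, 1)*O = (-9 - 1*1)*(-1/6072) = (-9 - 1)*(-1/6072) = -10*(-1/6072) = 5/3036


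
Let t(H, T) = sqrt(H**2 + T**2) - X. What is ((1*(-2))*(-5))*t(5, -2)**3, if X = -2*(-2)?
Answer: -4120 + 770*sqrt(29) ≈ 26.577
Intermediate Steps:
X = 4 (X = -1*(-4) = 4)
t(H, T) = -4 + sqrt(H**2 + T**2) (t(H, T) = sqrt(H**2 + T**2) - 1*4 = sqrt(H**2 + T**2) - 4 = -4 + sqrt(H**2 + T**2))
((1*(-2))*(-5))*t(5, -2)**3 = ((1*(-2))*(-5))*(-4 + sqrt(5**2 + (-2)**2))**3 = (-2*(-5))*(-4 + sqrt(25 + 4))**3 = 10*(-4 + sqrt(29))**3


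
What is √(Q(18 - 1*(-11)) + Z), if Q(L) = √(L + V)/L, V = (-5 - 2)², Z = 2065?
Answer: √(1736665 + 29*√78)/29 ≈ 45.446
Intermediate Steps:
V = 49 (V = (-7)² = 49)
Q(L) = √(49 + L)/L (Q(L) = √(L + 49)/L = √(49 + L)/L)
√(Q(18 - 1*(-11)) + Z) = √(√(49 + (18 - 1*(-11)))/(18 - 1*(-11)) + 2065) = √(√(49 + (18 + 11))/(18 + 11) + 2065) = √(√(49 + 29)/29 + 2065) = √(√78/29 + 2065) = √(2065 + √78/29)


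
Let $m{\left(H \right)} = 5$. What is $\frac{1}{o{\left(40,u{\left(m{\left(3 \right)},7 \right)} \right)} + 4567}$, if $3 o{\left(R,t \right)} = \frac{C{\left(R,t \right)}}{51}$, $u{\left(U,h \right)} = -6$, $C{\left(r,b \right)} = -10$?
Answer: $\frac{153}{698741} \approx 0.00021897$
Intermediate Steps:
$o{\left(R,t \right)} = - \frac{10}{153}$ ($o{\left(R,t \right)} = \frac{\left(-10\right) \frac{1}{51}}{3} = \frac{1}{3} \left(- \frac{10}{51}\right) = - \frac{10}{153}$)
$\frac{1}{o{\left(40,u{\left(m{\left(3 \right)},7 \right)} \right)} + 4567} = \frac{1}{- \frac{10}{153} + 4567} = \frac{1}{\frac{698741}{153}} = \frac{153}{698741}$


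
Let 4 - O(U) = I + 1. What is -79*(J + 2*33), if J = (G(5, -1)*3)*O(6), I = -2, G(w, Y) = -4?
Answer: -474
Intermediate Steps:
O(U) = 5 (O(U) = 4 - (-2 + 1) = 4 - 1*(-1) = 4 + 1 = 5)
J = -60 (J = -4*3*5 = -12*5 = -60)
-79*(J + 2*33) = -79*(-60 + 2*33) = -79*(-60 + 66) = -79*6 = -474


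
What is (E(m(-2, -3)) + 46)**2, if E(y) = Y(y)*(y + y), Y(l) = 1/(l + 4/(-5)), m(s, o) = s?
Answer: 110224/49 ≈ 2249.5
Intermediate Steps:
Y(l) = 1/(-4/5 + l) (Y(l) = 1/(l + 4*(-1/5)) = 1/(l - 4/5) = 1/(-4/5 + l))
E(y) = 10*y/(-4 + 5*y) (E(y) = (5/(-4 + 5*y))*(y + y) = (5/(-4 + 5*y))*(2*y) = 10*y/(-4 + 5*y))
(E(m(-2, -3)) + 46)**2 = (10*(-2)/(-4 + 5*(-2)) + 46)**2 = (10*(-2)/(-4 - 10) + 46)**2 = (10*(-2)/(-14) + 46)**2 = (10*(-2)*(-1/14) + 46)**2 = (10/7 + 46)**2 = (332/7)**2 = 110224/49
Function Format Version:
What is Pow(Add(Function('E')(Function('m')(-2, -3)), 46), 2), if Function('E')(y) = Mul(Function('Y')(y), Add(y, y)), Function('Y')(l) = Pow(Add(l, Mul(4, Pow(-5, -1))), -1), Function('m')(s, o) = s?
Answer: Rational(110224, 49) ≈ 2249.5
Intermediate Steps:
Function('Y')(l) = Pow(Add(Rational(-4, 5), l), -1) (Function('Y')(l) = Pow(Add(l, Mul(4, Rational(-1, 5))), -1) = Pow(Add(l, Rational(-4, 5)), -1) = Pow(Add(Rational(-4, 5), l), -1))
Function('E')(y) = Mul(10, y, Pow(Add(-4, Mul(5, y)), -1)) (Function('E')(y) = Mul(Mul(5, Pow(Add(-4, Mul(5, y)), -1)), Add(y, y)) = Mul(Mul(5, Pow(Add(-4, Mul(5, y)), -1)), Mul(2, y)) = Mul(10, y, Pow(Add(-4, Mul(5, y)), -1)))
Pow(Add(Function('E')(Function('m')(-2, -3)), 46), 2) = Pow(Add(Mul(10, -2, Pow(Add(-4, Mul(5, -2)), -1)), 46), 2) = Pow(Add(Mul(10, -2, Pow(Add(-4, -10), -1)), 46), 2) = Pow(Add(Mul(10, -2, Pow(-14, -1)), 46), 2) = Pow(Add(Mul(10, -2, Rational(-1, 14)), 46), 2) = Pow(Add(Rational(10, 7), 46), 2) = Pow(Rational(332, 7), 2) = Rational(110224, 49)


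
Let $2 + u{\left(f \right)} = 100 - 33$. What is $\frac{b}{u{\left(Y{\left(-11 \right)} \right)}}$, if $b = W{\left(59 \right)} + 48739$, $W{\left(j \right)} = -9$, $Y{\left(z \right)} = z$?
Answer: $\frac{9746}{13} \approx 749.69$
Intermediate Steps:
$u{\left(f \right)} = 65$ ($u{\left(f \right)} = -2 + \left(100 - 33\right) = -2 + 67 = 65$)
$b = 48730$ ($b = -9 + 48739 = 48730$)
$\frac{b}{u{\left(Y{\left(-11 \right)} \right)}} = \frac{48730}{65} = 48730 \cdot \frac{1}{65} = \frac{9746}{13}$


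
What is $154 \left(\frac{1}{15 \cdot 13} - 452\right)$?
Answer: $- \frac{13573406}{195} \approx -69607.0$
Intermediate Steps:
$154 \left(\frac{1}{15 \cdot 13} - 452\right) = 154 \left(\frac{1}{195} - 452\right) = 154 \left(- \frac{88139}{195}\right) = - \frac{13573406}{195}$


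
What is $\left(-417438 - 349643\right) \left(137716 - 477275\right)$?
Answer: $260469257279$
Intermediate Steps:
$\left(-417438 - 349643\right) \left(137716 - 477275\right) = \left(-417438 - 349643\right) \left(-339559\right) = \left(-767081\right) \left(-339559\right) = 260469257279$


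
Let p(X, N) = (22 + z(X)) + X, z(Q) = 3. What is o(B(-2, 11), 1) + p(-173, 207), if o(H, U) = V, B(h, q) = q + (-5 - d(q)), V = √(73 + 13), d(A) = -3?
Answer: -148 + √86 ≈ -138.73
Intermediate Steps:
V = √86 ≈ 9.2736
p(X, N) = 25 + X (p(X, N) = (22 + 3) + X = 25 + X)
B(h, q) = -2 + q (B(h, q) = q + (-5 - 1*(-3)) = q + (-5 + 3) = q - 2 = -2 + q)
o(H, U) = √86
o(B(-2, 11), 1) + p(-173, 207) = √86 + (25 - 173) = √86 - 148 = -148 + √86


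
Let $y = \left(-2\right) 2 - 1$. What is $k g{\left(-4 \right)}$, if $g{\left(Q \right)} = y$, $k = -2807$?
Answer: $14035$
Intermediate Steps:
$y = -5$ ($y = -4 - 1 = -5$)
$g{\left(Q \right)} = -5$
$k g{\left(-4 \right)} = \left(-2807\right) \left(-5\right) = 14035$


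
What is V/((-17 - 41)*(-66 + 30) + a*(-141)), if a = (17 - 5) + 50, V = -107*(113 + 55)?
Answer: 2996/1109 ≈ 2.7015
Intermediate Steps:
V = -17976 (V = -107*168 = -17976)
a = 62 (a = 12 + 50 = 62)
V/((-17 - 41)*(-66 + 30) + a*(-141)) = -17976/((-17 - 41)*(-66 + 30) + 62*(-141)) = -17976/(-58*(-36) - 8742) = -17976/(2088 - 8742) = -17976/(-6654) = -17976*(-1/6654) = 2996/1109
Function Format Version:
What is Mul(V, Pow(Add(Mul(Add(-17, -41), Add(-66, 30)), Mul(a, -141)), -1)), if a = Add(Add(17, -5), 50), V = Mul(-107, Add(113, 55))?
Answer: Rational(2996, 1109) ≈ 2.7015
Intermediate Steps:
V = -17976 (V = Mul(-107, 168) = -17976)
a = 62 (a = Add(12, 50) = 62)
Mul(V, Pow(Add(Mul(Add(-17, -41), Add(-66, 30)), Mul(a, -141)), -1)) = Mul(-17976, Pow(Add(Mul(Add(-17, -41), Add(-66, 30)), Mul(62, -141)), -1)) = Mul(-17976, Pow(Add(Mul(-58, -36), -8742), -1)) = Mul(-17976, Pow(Add(2088, -8742), -1)) = Mul(-17976, Pow(-6654, -1)) = Mul(-17976, Rational(-1, 6654)) = Rational(2996, 1109)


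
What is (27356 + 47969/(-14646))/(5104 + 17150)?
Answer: 400608007/325932084 ≈ 1.2291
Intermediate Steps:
(27356 + 47969/(-14646))/(5104 + 17150) = (27356 + 47969*(-1/14646))/22254 = (27356 - 47969/14646)*(1/22254) = (400608007/14646)*(1/22254) = 400608007/325932084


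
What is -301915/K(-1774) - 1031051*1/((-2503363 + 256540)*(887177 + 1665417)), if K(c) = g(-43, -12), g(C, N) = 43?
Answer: -1731551032144735537/246614757081066 ≈ -7021.3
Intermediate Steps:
K(c) = 43
-301915/K(-1774) - 1031051*1/((-2503363 + 256540)*(887177 + 1665417)) = -301915/43 - 1031051*1/((-2503363 + 256540)*(887177 + 1665417)) = -301915*1/43 - 1031051/((-2246823*2552594)) = -301915/43 - 1031051/(-5735226908862) = -301915/43 - 1031051*(-1/5735226908862) = -301915/43 + 1031051/5735226908862 = -1731551032144735537/246614757081066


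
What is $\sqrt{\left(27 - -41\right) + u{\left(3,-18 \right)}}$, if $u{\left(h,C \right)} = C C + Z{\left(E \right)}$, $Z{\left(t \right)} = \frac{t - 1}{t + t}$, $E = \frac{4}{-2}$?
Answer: $\frac{\sqrt{1571}}{2} \approx 19.818$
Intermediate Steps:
$E = -2$ ($E = 4 \left(- \frac{1}{2}\right) = -2$)
$Z{\left(t \right)} = \frac{-1 + t}{2 t}$
$u{\left(h,C \right)} = \frac{3}{4} + C^{2}$ ($u{\left(h,C \right)} = C C + \frac{-1 - 2}{2 \left(-2\right)} = C^{2} + \frac{1}{2} \left(- \frac{1}{2}\right) \left(-3\right) = C^{2} + \frac{3}{4} = \frac{3}{4} + C^{2}$)
$\sqrt{\left(27 - -41\right) + u{\left(3,-18 \right)}} = \sqrt{\left(27 - -41\right) + \left(\frac{3}{4} + \left(-18\right)^{2}\right)} = \sqrt{\left(27 + 41\right) + \left(\frac{3}{4} + 324\right)} = \sqrt{68 + \frac{1299}{4}} = \sqrt{\frac{1571}{4}} = \frac{\sqrt{1571}}{2}$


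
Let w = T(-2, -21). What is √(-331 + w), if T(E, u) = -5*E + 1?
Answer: 8*I*√5 ≈ 17.889*I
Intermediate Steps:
T(E, u) = 1 - 5*E
w = 11 (w = 1 - 5*(-2) = 1 + 10 = 11)
√(-331 + w) = √(-331 + 11) = √(-320) = 8*I*√5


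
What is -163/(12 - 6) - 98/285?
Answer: -5227/190 ≈ -27.511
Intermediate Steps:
-163/(12 - 6) - 98/285 = -163/(6*1) - 98*1/285 = -163/6 - 98/285 = -5227/190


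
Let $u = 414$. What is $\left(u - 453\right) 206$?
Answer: $-8034$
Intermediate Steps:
$\left(u - 453\right) 206 = \left(414 - 453\right) 206 = \left(-39\right) 206 = -8034$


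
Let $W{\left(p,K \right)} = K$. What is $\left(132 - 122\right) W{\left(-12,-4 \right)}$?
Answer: $-40$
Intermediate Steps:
$\left(132 - 122\right) W{\left(-12,-4 \right)} = \left(132 - 122\right) \left(-4\right) = 10 \left(-4\right) = -40$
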